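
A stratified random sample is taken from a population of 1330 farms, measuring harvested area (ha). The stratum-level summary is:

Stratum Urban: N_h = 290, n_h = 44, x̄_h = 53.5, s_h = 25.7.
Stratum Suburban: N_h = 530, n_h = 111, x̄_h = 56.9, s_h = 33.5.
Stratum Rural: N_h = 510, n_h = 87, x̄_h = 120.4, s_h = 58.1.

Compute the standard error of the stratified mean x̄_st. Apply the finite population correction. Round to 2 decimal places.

SE(x̄_st) ≈ 2.57

V̂(x̄_st) = Σ W_h² (1 − n_h/N_h) s_h²/n_h, with W_h = N_h/N and N = 1330:
  stratum Urban: (290/1330)²·(1 − 44/290)·25.7²/44 = 0.605401
  stratum Suburban: (530/1330)²·(1 − 111/530)·33.5²/111 = 1.26927
  stratum Rural: (510/1330)²·(1 − 87/510)·58.1²/87 = 4.73195
V̂(x̄_st) = 6.60662
SE(x̄_st) = √6.60662 = 2.57033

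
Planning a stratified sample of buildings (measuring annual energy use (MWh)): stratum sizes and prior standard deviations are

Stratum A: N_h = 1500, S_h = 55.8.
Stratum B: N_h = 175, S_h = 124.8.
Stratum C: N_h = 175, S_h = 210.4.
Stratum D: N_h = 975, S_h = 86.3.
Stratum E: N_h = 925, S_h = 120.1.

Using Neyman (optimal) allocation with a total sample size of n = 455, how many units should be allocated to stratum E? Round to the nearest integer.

Neyman allocation: n_h = n · N_h S_h / Σ N_i S_i, with n = 455.
  stratum A: N_h·S_h = 1500·55.8 = 83700.00
  stratum B: N_h·S_h = 175·124.8 = 21840.00
  stratum C: N_h·S_h = 175·210.4 = 36820.00
  stratum D: N_h·S_h = 975·86.3 = 84142.50
  stratum E: N_h·S_h = 925·120.1 = 111092.50
Σ N_h S_h = 337595.00
n for stratum E = 455·111092.50/337595.00 = 149.727 → 150

150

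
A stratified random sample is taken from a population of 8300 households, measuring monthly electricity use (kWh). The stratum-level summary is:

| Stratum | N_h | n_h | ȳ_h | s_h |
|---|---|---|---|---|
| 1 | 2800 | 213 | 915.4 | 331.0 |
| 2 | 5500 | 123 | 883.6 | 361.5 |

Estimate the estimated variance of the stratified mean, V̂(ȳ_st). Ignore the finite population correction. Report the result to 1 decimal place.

V̂(ȳ_st) ≈ 525.1

V̂(ȳ_st) = Σ W_h² s_h²/n_h, with W_h = N_h/N and N = 8300:
  stratum 1: (2800/8300)²·331.0²/213 = 58.5378
  stratum 2: (5500/8300)²·361.5²/123 = 466.531
V̂(ȳ_st) = 525.069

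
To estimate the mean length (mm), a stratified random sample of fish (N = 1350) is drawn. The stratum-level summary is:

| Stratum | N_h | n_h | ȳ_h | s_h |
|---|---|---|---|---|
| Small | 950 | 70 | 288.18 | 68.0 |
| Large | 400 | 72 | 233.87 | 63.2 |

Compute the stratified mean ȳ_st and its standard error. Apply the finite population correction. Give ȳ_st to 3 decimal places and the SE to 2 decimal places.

ȳ_st = Σ W_h ȳ_h = (950·288.18 + 400·233.87)/1350 = 272.08815
V̂(ȳ_st) = Σ W_h² (1 − n_h/N_h) s_h²/n_h, with W_h = N_h/N and N = 1350:
  stratum Small: (950/1350)²·(1 − 70/950)·68.0²/70 = 30.3011
  stratum Large: (400/1350)²·(1 − 72/400)·63.2²/72 = 3.99363
V̂(ȳ_st) = 34.2947
SE(ȳ_st) = √34.2947 = 5.85617

ȳ_st ≈ 272.088, SE ≈ 5.86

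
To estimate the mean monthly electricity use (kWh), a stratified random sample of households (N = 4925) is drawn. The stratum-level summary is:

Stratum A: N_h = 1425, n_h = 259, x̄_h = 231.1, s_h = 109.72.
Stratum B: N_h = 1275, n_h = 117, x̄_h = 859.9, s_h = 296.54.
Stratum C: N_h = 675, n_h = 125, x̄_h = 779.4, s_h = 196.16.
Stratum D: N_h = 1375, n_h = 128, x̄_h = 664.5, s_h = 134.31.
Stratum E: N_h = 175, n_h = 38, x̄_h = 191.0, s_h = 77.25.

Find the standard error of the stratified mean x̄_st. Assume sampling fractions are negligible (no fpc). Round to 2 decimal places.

SE(x̄_st) ≈ 8.44

V̂(x̄_st) = Σ W_h² s_h²/n_h, with W_h = N_h/N and N = 4925:
  stratum A: (1425/4925)²·109.72²/259 = 3.89125
  stratum B: (1275/4925)²·296.54²/117 = 50.3719
  stratum C: (675/4925)²·196.16²/125 = 5.78237
  stratum D: (1375/4925)²·134.31²/128 = 10.985
  stratum E: (175/4925)²·77.25²/38 = 0.198279
V̂(x̄_st) = 71.2288
SE(x̄_st) = √71.2288 = 8.43972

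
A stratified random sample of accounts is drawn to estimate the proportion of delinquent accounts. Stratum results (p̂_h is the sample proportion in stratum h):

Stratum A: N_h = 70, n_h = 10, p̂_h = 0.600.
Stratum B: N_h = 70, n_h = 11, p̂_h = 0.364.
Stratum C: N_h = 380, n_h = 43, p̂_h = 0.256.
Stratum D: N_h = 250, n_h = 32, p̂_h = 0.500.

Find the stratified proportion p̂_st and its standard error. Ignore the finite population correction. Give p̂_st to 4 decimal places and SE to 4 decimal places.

N = 770; stratum weights W_h = N_h/N.
p̂_st = Σ W_h p̂_h = (70·0.600 + 70·0.364 + 380·0.256 + 250·0.500)/770 = 0.37631
V̂(p̂_st) = Σ W_h² p̂_h(1−p̂_h)/(n_h−1):
  stratum A: (70/770)²·0.600·0.400/9 = 0.000220386
  stratum B: (70/770)²·0.364·0.636/10 = 0.000191326
  stratum C: (380/770)²·0.256·0.744/42 = 0.00110446
  stratum D: (250/770)²·0.500·0.500/31 = 0.000850113
V̂(p̂_st) = 0.00236628; SE = √V̂ = 0.0486445

p̂_st ≈ 0.3763, SE ≈ 0.0486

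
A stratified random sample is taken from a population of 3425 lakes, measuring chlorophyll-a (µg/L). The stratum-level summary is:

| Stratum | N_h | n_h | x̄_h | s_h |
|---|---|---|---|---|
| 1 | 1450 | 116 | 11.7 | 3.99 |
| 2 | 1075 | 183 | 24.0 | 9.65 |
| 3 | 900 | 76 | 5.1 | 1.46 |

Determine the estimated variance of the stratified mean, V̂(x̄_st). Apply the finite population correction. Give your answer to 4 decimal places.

V̂(x̄_st) ≈ 0.0660

V̂(x̄_st) = Σ W_h² (1 − n_h/N_h) s_h²/n_h, with W_h = N_h/N and N = 3425:
  stratum 1: (1450/3425)²·(1 − 116/1450)·3.99²/116 = 0.0226303
  stratum 2: (1075/3425)²·(1 − 183/1075)·9.65²/183 = 0.0415964
  stratum 3: (900/3425)²·(1 − 76/900)·1.46²/76 = 0.00177313
V̂(x̄_st) = 0.0659998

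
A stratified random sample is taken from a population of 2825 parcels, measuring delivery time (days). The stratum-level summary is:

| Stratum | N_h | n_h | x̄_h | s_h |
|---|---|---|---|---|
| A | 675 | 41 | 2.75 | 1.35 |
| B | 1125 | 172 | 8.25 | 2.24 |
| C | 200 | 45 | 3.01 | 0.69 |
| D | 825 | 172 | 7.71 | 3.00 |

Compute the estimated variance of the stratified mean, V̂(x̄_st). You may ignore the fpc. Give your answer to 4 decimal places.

V̂(x̄_st) ≈ 0.0117

V̂(x̄_st) = Σ W_h² s_h²/n_h, with W_h = N_h/N and N = 2825:
  stratum A: (675/2825)²·1.35²/41 = 0.00253778
  stratum B: (1125/2825)²·2.24²/172 = 0.00462632
  stratum C: (200/2825)²·0.69²/45 = 5.30284e-05
  stratum D: (825/2825)²·3.00²/172 = 0.00446257
V̂(x̄_st) = 0.0116797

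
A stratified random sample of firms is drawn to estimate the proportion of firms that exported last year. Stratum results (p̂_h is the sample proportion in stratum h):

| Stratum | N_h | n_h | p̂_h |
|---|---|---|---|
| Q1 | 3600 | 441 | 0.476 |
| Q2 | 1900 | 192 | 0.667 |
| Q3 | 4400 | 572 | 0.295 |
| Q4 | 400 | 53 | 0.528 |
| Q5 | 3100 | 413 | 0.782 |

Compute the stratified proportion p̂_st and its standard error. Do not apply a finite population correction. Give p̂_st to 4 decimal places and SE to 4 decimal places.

N = 13400; stratum weights W_h = N_h/N.
p̂_st = Σ W_h p̂_h = (3600·0.476 + 1900·0.667 + 4400·0.295 + 400·0.528 + 3100·0.782)/13400 = 0.51599
V̂(p̂_st) = Σ W_h² p̂_h(1−p̂_h)/(n_h−1):
  stratum Q1: (3600/13400)²·0.476·0.524/440 = 4.09149e-05
  stratum Q2: (1900/13400)²·0.667·0.333/191 = 2.33795e-05
  stratum Q3: (4400/13400)²·0.295·0.705/571 = 3.92709e-05
  stratum Q4: (400/13400)²·0.528·0.472/52 = 4.27054e-06
  stratum Q5: (3100/13400)²·0.782·0.218/412 = 2.21452e-05
V̂(p̂_st) = 0.000129981; SE = √V̂ = 0.0114009

p̂_st ≈ 0.5160, SE ≈ 0.0114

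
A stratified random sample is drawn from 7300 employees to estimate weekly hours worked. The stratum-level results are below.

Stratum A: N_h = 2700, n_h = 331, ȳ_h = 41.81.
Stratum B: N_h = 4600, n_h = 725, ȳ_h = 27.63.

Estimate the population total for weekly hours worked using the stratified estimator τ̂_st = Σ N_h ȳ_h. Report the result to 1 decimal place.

τ̂_st ≈ 239985.0

τ̂_st = Σ N_h ȳ_h = 2700·41.81 + 4600·27.63 = 239985.0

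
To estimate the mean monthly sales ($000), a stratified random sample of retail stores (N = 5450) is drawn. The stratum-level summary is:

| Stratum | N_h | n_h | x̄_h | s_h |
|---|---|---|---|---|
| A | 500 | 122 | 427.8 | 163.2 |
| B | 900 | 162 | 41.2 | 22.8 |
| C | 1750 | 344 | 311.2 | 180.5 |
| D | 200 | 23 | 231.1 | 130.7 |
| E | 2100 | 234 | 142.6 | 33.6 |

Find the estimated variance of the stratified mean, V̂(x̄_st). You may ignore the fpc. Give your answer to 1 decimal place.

V̂(x̄_st) = Σ W_h² s_h²/n_h, with W_h = N_h/N and N = 5450:
  stratum A: (500/5450)²·163.2²/122 = 1.8375
  stratum B: (900/5450)²·22.8²/162 = 0.0875078
  stratum C: (1750/5450)²·180.5²/344 = 9.76515
  stratum D: (200/5450)²·130.7²/23 = 1.00021
  stratum E: (2100/5450)²·33.6²/234 = 0.716322
V̂(x̄_st) = 13.4067

V̂(x̄_st) ≈ 13.4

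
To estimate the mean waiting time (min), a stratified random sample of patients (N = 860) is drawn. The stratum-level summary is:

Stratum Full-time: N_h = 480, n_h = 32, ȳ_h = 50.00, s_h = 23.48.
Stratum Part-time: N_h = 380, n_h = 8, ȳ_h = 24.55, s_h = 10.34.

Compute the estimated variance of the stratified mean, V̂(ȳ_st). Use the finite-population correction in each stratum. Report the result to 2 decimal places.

V̂(ȳ_st) = Σ W_h² (1 − n_h/N_h) s_h²/n_h, with W_h = N_h/N and N = 860:
  stratum Full-time: (480/860)²·(1 − 32/480)·23.48²/32 = 5.0092
  stratum Part-time: (380/860)²·(1 − 8/380)·10.34²/8 = 2.55435
V̂(ȳ_st) = 7.56355

V̂(ȳ_st) ≈ 7.56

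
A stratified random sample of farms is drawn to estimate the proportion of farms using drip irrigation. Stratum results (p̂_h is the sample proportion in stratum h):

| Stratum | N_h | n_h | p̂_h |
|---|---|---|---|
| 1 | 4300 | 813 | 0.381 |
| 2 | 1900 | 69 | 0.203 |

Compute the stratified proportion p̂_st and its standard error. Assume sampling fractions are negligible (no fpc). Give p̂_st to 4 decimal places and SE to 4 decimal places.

N = 6200; stratum weights W_h = N_h/N.
p̂_st = Σ W_h p̂_h = (4300·0.381 + 1900·0.203)/6200 = 0.32645
V̂(p̂_st) = Σ W_h² p̂_h(1−p̂_h)/(n_h−1):
  stratum 1: (4300/6200)²·0.381·0.619/812 = 0.000139705
  stratum 2: (1900/6200)²·0.203·0.797/68 = 0.000223444
V̂(p̂_st) = 0.00036315; SE = √V̂ = 0.0190565

p̂_st ≈ 0.3265, SE ≈ 0.0191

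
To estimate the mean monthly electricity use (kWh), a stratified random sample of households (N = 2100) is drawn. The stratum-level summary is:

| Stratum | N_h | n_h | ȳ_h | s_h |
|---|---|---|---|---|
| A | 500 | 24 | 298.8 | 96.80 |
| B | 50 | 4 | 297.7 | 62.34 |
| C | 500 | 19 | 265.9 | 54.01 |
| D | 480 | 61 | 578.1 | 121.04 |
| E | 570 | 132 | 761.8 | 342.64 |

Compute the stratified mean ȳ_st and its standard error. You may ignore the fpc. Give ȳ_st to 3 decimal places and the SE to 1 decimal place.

ȳ_st ≈ 480.452, SE ≈ 10.5

ȳ_st = Σ W_h ȳ_h = (500·298.8 + 50·297.7 + 500·265.9 + 480·578.1 + 570·761.8)/2100 = 480.45190
V̂(ȳ_st) = Σ W_h² s_h²/n_h, with W_h = N_h/N and N = 2100:
  stratum A: (500/2100)²·96.80²/24 = 22.133
  stratum B: (50/2100)²·62.34²/4 = 0.550776
  stratum C: (500/2100)²·54.01²/19 = 8.70354
  stratum D: (480/2100)²·121.04²/61 = 12.5479
  stratum E: (570/2100)²·342.64²/132 = 65.5259
V̂(ȳ_st) = 109.461
SE(ȳ_st) = √109.461 = 10.4624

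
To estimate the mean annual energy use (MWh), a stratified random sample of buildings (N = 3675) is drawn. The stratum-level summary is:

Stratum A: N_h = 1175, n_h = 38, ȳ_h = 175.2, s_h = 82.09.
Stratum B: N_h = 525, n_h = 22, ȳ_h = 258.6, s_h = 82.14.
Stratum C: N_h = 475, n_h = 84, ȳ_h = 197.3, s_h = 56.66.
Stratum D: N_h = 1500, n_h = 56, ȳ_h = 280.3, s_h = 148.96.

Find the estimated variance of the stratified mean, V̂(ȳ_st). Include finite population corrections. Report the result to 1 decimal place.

V̂(ȳ_st) = Σ W_h² (1 − n_h/N_h) s_h²/n_h, with W_h = N_h/N and N = 3675:
  stratum A: (1175/3675)²·(1 − 38/1175)·82.09²/38 = 17.5421
  stratum B: (525/3675)²·(1 − 22/525)·82.14²/22 = 5.99652
  stratum C: (475/3675)²·(1 − 84/475)·56.66²/84 = 0.525569
  stratum D: (1500/3675)²·(1 − 56/1500)·148.96²/56 = 63.547
V̂(ȳ_st) = 87.6111

V̂(ȳ_st) ≈ 87.6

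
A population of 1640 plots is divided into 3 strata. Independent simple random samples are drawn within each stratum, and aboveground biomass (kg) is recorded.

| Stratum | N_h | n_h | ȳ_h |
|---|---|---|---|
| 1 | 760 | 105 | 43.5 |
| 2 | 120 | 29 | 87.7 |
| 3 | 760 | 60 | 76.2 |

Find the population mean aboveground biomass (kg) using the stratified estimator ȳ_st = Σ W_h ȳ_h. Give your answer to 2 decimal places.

N = Σ N_h = 1640. Stratum weights W_h = N_h/N.
ȳ_st = (760·43.5 + 120·87.7 + 760·76.2) / 1640 = 61.8878

ȳ_st ≈ 61.89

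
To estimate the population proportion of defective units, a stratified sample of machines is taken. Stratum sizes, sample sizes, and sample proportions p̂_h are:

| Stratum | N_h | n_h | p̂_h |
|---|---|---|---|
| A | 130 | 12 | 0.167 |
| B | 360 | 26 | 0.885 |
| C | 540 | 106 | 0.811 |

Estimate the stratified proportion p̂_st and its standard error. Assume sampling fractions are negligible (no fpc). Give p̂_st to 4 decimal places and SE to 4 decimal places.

p̂_st ≈ 0.7556, SE ≈ 0.0332

N = 1030; stratum weights W_h = N_h/N.
p̂_st = Σ W_h p̂_h = (130·0.167 + 360·0.885 + 540·0.811)/1030 = 0.75558
V̂(p̂_st) = Σ W_h² p̂_h(1−p̂_h)/(n_h−1):
  stratum A: (130/1030)²·0.167·0.833/11 = 0.000201456
  stratum B: (360/1030)²·0.885·0.115/25 = 0.000497315
  stratum C: (540/1030)²·0.811·0.189/105 = 0.000401242
V̂(p̂_st) = 0.00110001; SE = √V̂ = 0.0331665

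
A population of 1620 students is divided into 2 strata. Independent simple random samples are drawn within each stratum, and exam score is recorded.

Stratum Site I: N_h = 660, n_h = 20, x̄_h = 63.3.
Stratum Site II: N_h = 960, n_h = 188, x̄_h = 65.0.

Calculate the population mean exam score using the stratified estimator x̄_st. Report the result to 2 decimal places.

x̄_st ≈ 64.31

N = Σ N_h = 1620. Stratum weights W_h = N_h/N.
x̄_st = (660·63.3 + 960·65.0) / 1620 = 64.3074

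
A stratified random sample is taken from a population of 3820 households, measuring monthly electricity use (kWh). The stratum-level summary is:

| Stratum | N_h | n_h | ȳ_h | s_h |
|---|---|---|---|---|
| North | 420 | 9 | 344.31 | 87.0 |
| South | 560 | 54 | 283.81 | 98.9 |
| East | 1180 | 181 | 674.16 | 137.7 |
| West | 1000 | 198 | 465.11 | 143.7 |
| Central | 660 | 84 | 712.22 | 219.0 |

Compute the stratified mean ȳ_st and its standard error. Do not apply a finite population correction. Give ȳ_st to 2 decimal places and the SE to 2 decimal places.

ȳ_st = Σ W_h ȳ_h = (420·344.31 + 560·283.81 + 1180·674.16 + 1000·465.11 + 660·712.22)/3820 = 532.52037
V̂(ȳ_st) = Σ W_h² s_h²/n_h, with W_h = N_h/N and N = 3820:
  stratum North: (420/3820)²·87.0²/9 = 10.1664
  stratum South: (560/3820)²·98.9²/54 = 3.89268
  stratum East: (1180/3820)²·137.7²/181 = 9.99601
  stratum West: (1000/3820)²·143.7²/198 = 7.14696
  stratum Central: (660/3820)²·219.0²/84 = 17.0439
V̂(ȳ_st) = 48.246
SE(ȳ_st) = √48.246 = 6.94593

ȳ_st ≈ 532.52, SE ≈ 6.95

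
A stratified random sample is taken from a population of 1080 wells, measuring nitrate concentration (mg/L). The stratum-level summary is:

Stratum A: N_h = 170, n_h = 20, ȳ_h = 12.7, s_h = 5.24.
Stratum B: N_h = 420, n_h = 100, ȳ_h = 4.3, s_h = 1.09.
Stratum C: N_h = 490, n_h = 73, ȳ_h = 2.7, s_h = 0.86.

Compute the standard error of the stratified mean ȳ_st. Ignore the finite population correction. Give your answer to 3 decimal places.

V̂(ȳ_st) = Σ W_h² s_h²/n_h, with W_h = N_h/N and N = 1080:
  stratum A: (170/1080)²·5.24²/20 = 0.034016
  stratum B: (420/1080)²·1.09²/100 = 0.00179682
  stratum C: (490/1080)²·0.86²/73 = 0.00208554
V̂(ȳ_st) = 0.0378983
SE(ȳ_st) = √0.0378983 = 0.194675

SE(ȳ_st) ≈ 0.195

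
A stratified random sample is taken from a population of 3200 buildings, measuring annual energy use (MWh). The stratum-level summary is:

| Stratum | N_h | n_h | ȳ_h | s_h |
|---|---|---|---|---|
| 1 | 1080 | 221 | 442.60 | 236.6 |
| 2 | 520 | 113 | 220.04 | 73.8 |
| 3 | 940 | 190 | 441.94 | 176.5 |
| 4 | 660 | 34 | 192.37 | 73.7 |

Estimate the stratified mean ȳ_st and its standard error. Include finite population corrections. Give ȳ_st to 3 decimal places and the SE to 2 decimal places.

ȳ_st ≈ 354.630, SE ≈ 6.46

ȳ_st = Σ W_h ȳ_h = (1080·442.60 + 520·220.04 + 940·441.94 + 660·192.37)/3200 = 354.63019
V̂(ȳ_st) = Σ W_h² (1 − n_h/N_h) s_h²/n_h, with W_h = N_h/N and N = 3200:
  stratum 1: (1080/3200)²·(1 − 221/1080)·236.6²/221 = 22.9485
  stratum 2: (520/3200)²·(1 − 113/520)·73.8²/113 = 0.996167
  stratum 3: (940/3200)²·(1 − 190/940)·176.5²/190 = 11.2882
  stratum 4: (660/3200)²·(1 − 34/660)·73.7²/34 = 6.44576
V̂(ȳ_st) = 41.6786
SE(ȳ_st) = √41.6786 = 6.4559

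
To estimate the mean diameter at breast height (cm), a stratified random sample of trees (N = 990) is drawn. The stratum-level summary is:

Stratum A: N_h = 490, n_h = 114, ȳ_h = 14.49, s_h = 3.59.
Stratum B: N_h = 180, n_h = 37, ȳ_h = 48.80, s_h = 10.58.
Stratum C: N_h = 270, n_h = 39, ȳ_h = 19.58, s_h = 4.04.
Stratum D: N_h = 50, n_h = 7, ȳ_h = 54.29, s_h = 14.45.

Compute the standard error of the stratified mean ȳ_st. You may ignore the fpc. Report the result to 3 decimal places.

SE(ȳ_st) ≈ 0.485

V̂(ȳ_st) = Σ W_h² s_h²/n_h, with W_h = N_h/N and N = 990:
  stratum A: (490/990)²·3.59²/114 = 0.0276953
  stratum B: (180/990)²·10.58²/37 = 0.10001
  stratum C: (270/990)²·4.04²/39 = 0.0311283
  stratum D: (50/990)²·14.45²/7 = 0.0760864
V̂(ȳ_st) = 0.23492
SE(ȳ_st) = √0.23492 = 0.484686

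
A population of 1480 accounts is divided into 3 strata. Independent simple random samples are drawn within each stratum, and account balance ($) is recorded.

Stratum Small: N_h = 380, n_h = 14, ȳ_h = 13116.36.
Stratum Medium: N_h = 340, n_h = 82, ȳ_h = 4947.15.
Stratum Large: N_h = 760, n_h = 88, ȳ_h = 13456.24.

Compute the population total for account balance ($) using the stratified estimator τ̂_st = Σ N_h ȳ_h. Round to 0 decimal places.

τ̂_st ≈ 16892990

τ̂_st = Σ N_h ȳ_h = 380·13116.36 + 340·4947.15 + 760·13456.24 = 16892990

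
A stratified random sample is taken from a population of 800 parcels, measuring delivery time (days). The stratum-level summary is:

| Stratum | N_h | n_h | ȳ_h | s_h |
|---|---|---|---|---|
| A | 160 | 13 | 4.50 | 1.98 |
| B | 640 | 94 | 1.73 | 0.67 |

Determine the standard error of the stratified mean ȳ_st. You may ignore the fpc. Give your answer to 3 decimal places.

SE(ȳ_st) ≈ 0.123

V̂(ȳ_st) = Σ W_h² s_h²/n_h, with W_h = N_h/N and N = 800:
  stratum A: (160/800)²·1.98²/13 = 0.0120628
  stratum B: (640/800)²·0.67²/94 = 0.00305634
V̂(ȳ_st) = 0.0151191
SE(ȳ_st) = √0.0151191 = 0.12296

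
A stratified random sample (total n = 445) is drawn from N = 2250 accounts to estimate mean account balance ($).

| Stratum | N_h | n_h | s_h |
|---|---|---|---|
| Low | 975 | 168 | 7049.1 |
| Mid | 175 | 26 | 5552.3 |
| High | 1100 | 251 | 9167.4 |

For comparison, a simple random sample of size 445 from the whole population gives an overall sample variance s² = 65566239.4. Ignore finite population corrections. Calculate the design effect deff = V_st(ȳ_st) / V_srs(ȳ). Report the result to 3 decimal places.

deff ≈ 0.969

V̂(ȳ_st) = Σ W_h² s_h²/n_h, with W_h = N_h/N and N = 2250:
  stratum Low: (975/2250)²·7049.1²/168 = 55539.5
  stratum Mid: (175/2250)²·5552.3²/26 = 7172.71
  stratum High: (1100/2250)²·9167.4²/251 = 80027.4
V_st = 142740
V_srs = s²/n = 65566239.4/445 = 147340
deff = V_st / V_srs = 142740/147340 = 0.9688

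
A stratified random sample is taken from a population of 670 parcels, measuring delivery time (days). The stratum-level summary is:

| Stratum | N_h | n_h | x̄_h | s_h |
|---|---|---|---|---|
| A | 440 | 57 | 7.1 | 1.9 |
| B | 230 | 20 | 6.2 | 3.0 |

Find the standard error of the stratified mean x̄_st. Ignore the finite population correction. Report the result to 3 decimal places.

V̂(x̄_st) = Σ W_h² s_h²/n_h, with W_h = N_h/N and N = 670:
  stratum A: (440/670)²·1.9²/57 = 0.0273142
  stratum B: (230/670)²·3.0²/20 = 0.0530296
V̂(x̄_st) = 0.0803438
SE(x̄_st) = √0.0803438 = 0.28345

SE(x̄_st) ≈ 0.283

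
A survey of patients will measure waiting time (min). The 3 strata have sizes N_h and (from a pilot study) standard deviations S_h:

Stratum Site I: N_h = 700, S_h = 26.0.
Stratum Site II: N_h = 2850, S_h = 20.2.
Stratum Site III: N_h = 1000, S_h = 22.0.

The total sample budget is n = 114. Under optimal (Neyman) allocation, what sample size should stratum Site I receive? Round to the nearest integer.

Neyman allocation: n_h = n · N_h S_h / Σ N_i S_i, with n = 114.
  stratum Site I: N_h·S_h = 700·26.0 = 18200.00
  stratum Site II: N_h·S_h = 2850·20.2 = 57570.00
  stratum Site III: N_h·S_h = 1000·22.0 = 22000.00
Σ N_h S_h = 97770.00
n for stratum Site I = 114·18200.00/97770.00 = 21.221 → 21

21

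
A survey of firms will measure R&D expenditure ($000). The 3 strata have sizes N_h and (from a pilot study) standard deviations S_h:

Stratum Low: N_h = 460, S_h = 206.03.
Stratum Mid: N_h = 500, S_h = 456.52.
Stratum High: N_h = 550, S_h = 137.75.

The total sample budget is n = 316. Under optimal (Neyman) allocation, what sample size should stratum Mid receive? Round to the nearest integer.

181

Neyman allocation: n_h = n · N_h S_h / Σ N_i S_i, with n = 316.
  stratum Low: N_h·S_h = 460·206.03 = 94773.80
  stratum Mid: N_h·S_h = 500·456.52 = 228260.00
  stratum High: N_h·S_h = 550·137.75 = 75762.50
Σ N_h S_h = 398796.30
n for stratum Mid = 316·228260.00/398796.30 = 180.870 → 181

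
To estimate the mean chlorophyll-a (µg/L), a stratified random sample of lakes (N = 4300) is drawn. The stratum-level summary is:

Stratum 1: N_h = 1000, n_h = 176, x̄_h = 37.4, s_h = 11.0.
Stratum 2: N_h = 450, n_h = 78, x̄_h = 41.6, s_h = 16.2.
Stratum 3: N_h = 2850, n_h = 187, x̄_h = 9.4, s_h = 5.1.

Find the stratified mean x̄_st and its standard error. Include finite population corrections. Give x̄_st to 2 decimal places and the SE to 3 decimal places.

x̄_st = Σ W_h x̄_h = (1000·37.4 + 450·41.6 + 2850·9.4)/4300 = 19.28140
V̂(x̄_st) = Σ W_h² (1 − n_h/N_h) s_h²/n_h, with W_h = N_h/N and N = 4300:
  stratum 1: (1000/4300)²·(1 − 176/1000)·11.0²/176 = 0.0306382
  stratum 2: (450/4300)²·(1 − 78/450)·16.2²/78 = 0.0304617
  stratum 3: (2850/4300)²·(1 − 187/2850)·5.1²/187 = 0.0570923
V̂(x̄_st) = 0.118192
SE(x̄_st) = √0.118192 = 0.343791

x̄_st ≈ 19.28, SE ≈ 0.344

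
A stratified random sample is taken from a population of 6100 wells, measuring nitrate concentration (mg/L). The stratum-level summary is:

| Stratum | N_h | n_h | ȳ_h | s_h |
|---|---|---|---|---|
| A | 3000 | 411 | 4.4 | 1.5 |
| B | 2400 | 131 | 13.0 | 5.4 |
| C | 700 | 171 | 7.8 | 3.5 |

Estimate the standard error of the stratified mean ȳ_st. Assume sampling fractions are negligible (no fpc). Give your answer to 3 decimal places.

SE(ȳ_st) ≈ 0.192

V̂(ȳ_st) = Σ W_h² s_h²/n_h, with W_h = N_h/N and N = 6100:
  stratum A: (3000/6100)²·1.5²/411 = 0.00132411
  stratum B: (2400/6100)²·5.4²/131 = 0.0344571
  stratum C: (700/6100)²·3.5²/171 = 0.000943358
V̂(ȳ_st) = 0.0367246
SE(ȳ_st) = √0.0367246 = 0.191637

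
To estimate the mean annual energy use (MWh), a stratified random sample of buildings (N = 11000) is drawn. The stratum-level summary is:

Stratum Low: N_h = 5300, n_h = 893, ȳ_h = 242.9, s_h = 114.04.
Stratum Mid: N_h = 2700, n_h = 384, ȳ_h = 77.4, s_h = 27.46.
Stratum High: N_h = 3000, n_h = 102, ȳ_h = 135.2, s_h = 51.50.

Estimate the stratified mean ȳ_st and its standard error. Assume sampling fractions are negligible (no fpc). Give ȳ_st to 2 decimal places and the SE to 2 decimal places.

ȳ_st ≈ 172.90, SE ≈ 2.33

ȳ_st = Σ W_h ȳ_h = (5300·242.9 + 2700·77.4 + 3000·135.2)/11000 = 172.90455
V̂(ȳ_st) = Σ W_h² s_h²/n_h, with W_h = N_h/N and N = 11000:
  stratum Low: (5300/11000)²·114.04²/893 = 3.38088
  stratum Mid: (2700/11000)²·27.46²/384 = 0.118307
  stratum High: (3000/11000)²·51.50²/102 = 1.93407
V̂(ȳ_st) = 5.43325
SE(ȳ_st) = √5.43325 = 2.33093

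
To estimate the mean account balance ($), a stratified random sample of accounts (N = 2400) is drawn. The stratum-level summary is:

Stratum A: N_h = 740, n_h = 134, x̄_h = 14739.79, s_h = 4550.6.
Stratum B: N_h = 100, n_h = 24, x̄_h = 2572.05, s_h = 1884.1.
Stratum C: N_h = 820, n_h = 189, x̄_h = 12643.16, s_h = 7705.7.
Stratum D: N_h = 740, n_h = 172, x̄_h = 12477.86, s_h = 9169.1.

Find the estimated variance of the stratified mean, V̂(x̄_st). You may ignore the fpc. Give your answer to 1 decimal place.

V̂(x̄_st) = Σ W_h² s_h²/n_h, with W_h = N_h/N and N = 2400:
  stratum A: (740/2400)²·4550.6²/134 = 14691.7
  stratum B: (100/2400)²·1884.1²/24 = 256.788
  stratum C: (820/2400)²·7705.7²/189 = 36674.8
  stratum D: (740/2400)²·9169.1²/172 = 46469.3
V̂(x̄_st) = 98092.6

V̂(x̄_st) ≈ 98092.6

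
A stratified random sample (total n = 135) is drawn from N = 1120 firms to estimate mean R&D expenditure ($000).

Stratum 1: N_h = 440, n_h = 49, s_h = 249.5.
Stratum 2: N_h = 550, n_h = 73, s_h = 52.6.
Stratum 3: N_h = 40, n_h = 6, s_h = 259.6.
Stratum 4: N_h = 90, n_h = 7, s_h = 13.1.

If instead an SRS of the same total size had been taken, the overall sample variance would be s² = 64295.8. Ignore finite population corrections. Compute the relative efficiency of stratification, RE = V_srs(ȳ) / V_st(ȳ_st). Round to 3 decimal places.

V̂(ȳ_st) = Σ W_h² s_h²/n_h, with W_h = N_h/N and N = 1120:
  stratum 1: (440/1120)²·249.5²/49 = 196.071
  stratum 2: (550/1120)²·52.6²/73 = 9.13983
  stratum 3: (40/1120)²·259.6²/6 = 14.3266
  stratum 4: (90/1120)²·13.1²/7 = 0.158305
V_st = 219.696
V_srs = s²/n = 64295.8/135 = 476.265
Relative efficiency = V_srs / V_st = 476.265/219.696 = 2.1678

RE ≈ 2.168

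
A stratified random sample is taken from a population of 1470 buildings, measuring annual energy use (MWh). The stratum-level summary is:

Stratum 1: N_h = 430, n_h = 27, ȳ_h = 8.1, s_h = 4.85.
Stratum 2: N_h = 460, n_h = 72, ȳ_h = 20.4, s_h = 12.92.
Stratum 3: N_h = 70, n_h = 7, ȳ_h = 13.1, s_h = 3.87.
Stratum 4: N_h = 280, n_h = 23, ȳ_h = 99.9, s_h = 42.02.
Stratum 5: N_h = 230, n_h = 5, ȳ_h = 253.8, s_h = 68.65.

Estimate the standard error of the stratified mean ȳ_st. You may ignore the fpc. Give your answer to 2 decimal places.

V̂(ȳ_st) = Σ W_h² s_h²/n_h, with W_h = N_h/N and N = 1470:
  stratum 1: (430/1470)²·4.85²/27 = 0.0745456
  stratum 2: (460/1470)²·12.92²/72 = 0.227025
  stratum 3: (70/1470)²·3.87²/7 = 0.0048516
  stratum 4: (280/1470)²·42.02²/23 = 2.78526
  stratum 5: (230/1470)²·68.65²/5 = 23.0745
V̂(ȳ_st) = 26.1662
SE(ȳ_st) = √26.1662 = 5.11529

SE(ȳ_st) ≈ 5.12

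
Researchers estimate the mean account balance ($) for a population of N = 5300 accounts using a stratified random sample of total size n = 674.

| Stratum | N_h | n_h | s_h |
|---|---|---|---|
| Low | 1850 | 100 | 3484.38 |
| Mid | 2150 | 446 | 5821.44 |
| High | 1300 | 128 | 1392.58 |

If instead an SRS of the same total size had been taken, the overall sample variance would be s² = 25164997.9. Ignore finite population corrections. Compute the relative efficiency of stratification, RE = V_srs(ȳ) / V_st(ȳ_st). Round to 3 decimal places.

RE ≈ 1.324

V̂(ȳ_st) = Σ W_h² s_h²/n_h, with W_h = N_h/N and N = 5300:
  stratum Low: (1850/5300)²·3484.38²/100 = 14792.5
  stratum Mid: (2150/5300)²·5821.44²/446 = 12504.1
  stratum High: (1300/5300)²·1392.58²/128 = 911.518
V_st = 28208.1
V_srs = s²/n = 25164997.9/674 = 37336.8
Relative efficiency = V_srs / V_st = 37336.8/28208.1 = 1.3236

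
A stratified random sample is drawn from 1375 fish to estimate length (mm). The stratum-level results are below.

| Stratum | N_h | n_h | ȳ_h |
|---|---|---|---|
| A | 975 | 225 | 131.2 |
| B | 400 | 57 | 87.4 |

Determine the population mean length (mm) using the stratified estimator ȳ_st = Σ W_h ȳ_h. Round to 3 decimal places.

N = Σ N_h = 1375. Stratum weights W_h = N_h/N.
ȳ_st = (975·131.2 + 400·87.4) / 1375 = 118.45818

ȳ_st ≈ 118.458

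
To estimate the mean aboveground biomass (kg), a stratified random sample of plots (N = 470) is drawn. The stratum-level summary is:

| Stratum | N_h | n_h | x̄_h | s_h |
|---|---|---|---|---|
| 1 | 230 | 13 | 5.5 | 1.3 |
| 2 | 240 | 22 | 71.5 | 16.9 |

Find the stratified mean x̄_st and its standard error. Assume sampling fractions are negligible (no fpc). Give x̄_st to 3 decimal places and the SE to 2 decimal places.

x̄_st ≈ 39.202, SE ≈ 1.85

x̄_st = Σ W_h x̄_h = (230·5.5 + 240·71.5)/470 = 39.20213
V̂(x̄_st) = Σ W_h² s_h²/n_h, with W_h = N_h/N and N = 470:
  stratum 1: (230/470)²·1.3²/13 = 0.0311317
  stratum 2: (240/470)²·16.9²/22 = 3.38515
V̂(x̄_st) = 3.41628
SE(x̄_st) = √3.41628 = 1.84832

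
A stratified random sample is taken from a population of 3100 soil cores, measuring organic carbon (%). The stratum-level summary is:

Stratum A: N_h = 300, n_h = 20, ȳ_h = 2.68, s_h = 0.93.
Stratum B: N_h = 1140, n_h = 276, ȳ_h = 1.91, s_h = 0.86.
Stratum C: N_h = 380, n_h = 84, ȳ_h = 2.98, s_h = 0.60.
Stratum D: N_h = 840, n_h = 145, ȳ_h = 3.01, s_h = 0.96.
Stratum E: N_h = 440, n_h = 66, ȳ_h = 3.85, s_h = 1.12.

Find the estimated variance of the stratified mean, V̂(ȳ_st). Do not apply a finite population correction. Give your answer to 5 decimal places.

V̂(ȳ_st) = Σ W_h² s_h²/n_h, with W_h = N_h/N and N = 3100:
  stratum A: (300/3100)²·0.93²/20 = 0.000405
  stratum B: (1140/3100)²·0.86²/276 = 0.000362388
  stratum C: (380/3100)²·0.60²/84 = 6.43972e-05
  stratum D: (840/3100)²·0.96²/145 = 0.00046667
  stratum E: (440/3100)²·1.12²/66 = 0.00038289
V̂(ȳ_st) = 0.00168135

V̂(ȳ_st) ≈ 0.00168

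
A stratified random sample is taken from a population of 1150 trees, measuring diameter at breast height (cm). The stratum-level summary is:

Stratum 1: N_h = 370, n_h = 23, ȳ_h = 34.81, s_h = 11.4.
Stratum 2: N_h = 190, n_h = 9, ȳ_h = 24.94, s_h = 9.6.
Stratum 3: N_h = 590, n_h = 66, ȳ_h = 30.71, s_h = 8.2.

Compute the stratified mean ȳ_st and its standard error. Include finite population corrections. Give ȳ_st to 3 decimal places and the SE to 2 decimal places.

ȳ_st ≈ 31.076, SE ≈ 1.03

ȳ_st = Σ W_h ȳ_h = (370·34.81 + 190·24.94 + 590·30.71)/1150 = 31.07583
V̂(ȳ_st) = Σ W_h² (1 − n_h/N_h) s_h²/n_h, with W_h = N_h/N and N = 1150:
  stratum 1: (370/1150)²·(1 − 23/370)·11.4²/23 = 0.548551
  stratum 2: (190/1150)²·(1 − 9/190)·9.6²/9 = 0.266279
  stratum 3: (590/1150)²·(1 − 66/590)·8.2²/66 = 0.238161
V̂(ȳ_st) = 1.05299
SE(ȳ_st) = √1.05299 = 1.02615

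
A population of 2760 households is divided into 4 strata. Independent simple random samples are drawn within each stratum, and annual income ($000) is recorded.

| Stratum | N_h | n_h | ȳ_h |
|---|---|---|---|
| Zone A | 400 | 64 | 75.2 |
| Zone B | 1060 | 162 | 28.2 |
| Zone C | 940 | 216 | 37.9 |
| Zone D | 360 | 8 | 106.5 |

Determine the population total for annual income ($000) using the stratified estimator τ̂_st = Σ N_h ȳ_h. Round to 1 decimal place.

τ̂_st ≈ 133938.0

τ̂_st = Σ N_h ȳ_h = 400·75.2 + 1060·28.2 + 940·37.9 + 360·106.5 = 133938.0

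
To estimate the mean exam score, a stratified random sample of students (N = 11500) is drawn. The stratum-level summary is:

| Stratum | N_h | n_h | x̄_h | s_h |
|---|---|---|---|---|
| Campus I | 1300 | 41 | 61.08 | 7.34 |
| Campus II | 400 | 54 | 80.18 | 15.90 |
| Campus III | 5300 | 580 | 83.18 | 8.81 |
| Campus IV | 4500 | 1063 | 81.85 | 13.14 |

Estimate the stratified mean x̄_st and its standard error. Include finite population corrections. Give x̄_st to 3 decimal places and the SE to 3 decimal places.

x̄_st = Σ W_h x̄_h = (1300·61.08 + 400·80.18 + 5300·83.18 + 4500·81.85)/11500 = 80.05696
V̂(x̄_st) = Σ W_h² (1 − n_h/N_h) s_h²/n_h, with W_h = N_h/N and N = 11500:
  stratum Campus I: (1300/11500)²·(1 − 41/1300)·7.34²/41 = 0.0162623
  stratum Campus II: (400/11500)²·(1 − 54/400)·15.90²/54 = 0.00489938
  stratum Campus III: (5300/11500)²·(1 − 580/5300)·8.81²/580 = 0.0253131
  stratum Campus IV: (4500/11500)²·(1 − 1063/4500)·13.14²/1063 = 0.0189956
V̂(x̄_st) = 0.0654704
SE(x̄_st) = √0.0654704 = 0.255872

x̄_st ≈ 80.057, SE ≈ 0.256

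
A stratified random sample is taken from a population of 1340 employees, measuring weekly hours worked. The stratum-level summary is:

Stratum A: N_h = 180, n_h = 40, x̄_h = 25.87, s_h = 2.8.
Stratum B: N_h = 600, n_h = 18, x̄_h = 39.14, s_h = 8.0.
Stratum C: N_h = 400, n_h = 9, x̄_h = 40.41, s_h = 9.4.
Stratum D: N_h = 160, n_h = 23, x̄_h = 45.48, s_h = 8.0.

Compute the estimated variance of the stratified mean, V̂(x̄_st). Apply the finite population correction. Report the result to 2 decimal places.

V̂(x̄_st) ≈ 1.58

V̂(x̄_st) = Σ W_h² (1 − n_h/N_h) s_h²/n_h, with W_h = N_h/N and N = 1340:
  stratum A: (180/1340)²·(1 − 40/180)·2.8²/40 = 0.00275072
  stratum B: (600/1340)²·(1 − 18/600)·8.0²/18 = 0.691468
  stratum C: (400/1340)²·(1 − 9/400)·9.4²/9 = 0.855146
  stratum D: (160/1340)²·(1 − 23/160)·8.0²/23 = 0.033969
V̂(x̄_st) = 1.58333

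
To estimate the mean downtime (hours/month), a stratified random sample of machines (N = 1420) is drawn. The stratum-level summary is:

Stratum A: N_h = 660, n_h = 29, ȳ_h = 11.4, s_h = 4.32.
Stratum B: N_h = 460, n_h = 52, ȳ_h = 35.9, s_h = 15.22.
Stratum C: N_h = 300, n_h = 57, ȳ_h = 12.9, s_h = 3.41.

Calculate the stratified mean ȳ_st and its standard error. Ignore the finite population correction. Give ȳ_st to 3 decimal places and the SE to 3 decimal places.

ȳ_st = Σ W_h ȳ_h = (660·11.4 + 460·35.9 + 300·12.9)/1420 = 19.65352
V̂(ȳ_st) = Σ W_h² s_h²/n_h, with W_h = N_h/N and N = 1420:
  stratum A: (660/1420)²·4.32²/29 = 0.139021
  stratum B: (460/1420)²·15.22²/52 = 0.467482
  stratum C: (300/1420)²·3.41²/57 = 0.00910541
V̂(ȳ_st) = 0.615609
SE(ȳ_st) = √0.615609 = 0.784607

ȳ_st ≈ 19.654, SE ≈ 0.785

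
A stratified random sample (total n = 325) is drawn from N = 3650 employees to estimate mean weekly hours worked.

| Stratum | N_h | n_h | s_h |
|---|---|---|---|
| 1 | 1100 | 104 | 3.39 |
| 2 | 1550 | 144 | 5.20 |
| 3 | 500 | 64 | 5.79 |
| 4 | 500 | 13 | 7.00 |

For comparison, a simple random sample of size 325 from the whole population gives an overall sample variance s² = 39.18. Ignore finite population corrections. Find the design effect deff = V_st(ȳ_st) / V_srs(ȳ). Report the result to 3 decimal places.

V̂(ȳ_st) = Σ W_h² s_h²/n_h, with W_h = N_h/N and N = 3650:
  stratum 1: (1100/3650)²·3.39²/104 = 0.0100361
  stratum 2: (1550/3650)²·5.20²/144 = 0.0338627
  stratum 3: (500/3650)²·5.79²/64 = 0.0098295
  stratum 4: (500/3650)²·7.00²/13 = 0.0707305
V_st = 0.124459
V_srs = s²/n = 39.18/325 = 0.120554
deff = V_st / V_srs = 0.124459/0.120554 = 1.0324

deff ≈ 1.032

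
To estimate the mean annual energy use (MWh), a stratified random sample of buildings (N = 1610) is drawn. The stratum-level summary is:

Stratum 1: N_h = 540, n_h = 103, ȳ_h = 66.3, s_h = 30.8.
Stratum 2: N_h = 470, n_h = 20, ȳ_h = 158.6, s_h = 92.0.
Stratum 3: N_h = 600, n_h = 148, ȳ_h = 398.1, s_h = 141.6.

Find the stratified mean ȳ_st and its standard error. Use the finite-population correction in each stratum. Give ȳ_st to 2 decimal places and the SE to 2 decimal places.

ȳ_st ≈ 216.90, SE ≈ 7.04

ȳ_st = Σ W_h ȳ_h = (540·66.3 + 470·158.6 + 600·398.1)/1610 = 216.89689
V̂(ȳ_st) = Σ W_h² (1 − n_h/N_h) s_h²/n_h, with W_h = N_h/N and N = 1610:
  stratum 1: (540/1610)²·(1 − 103/540)·30.8²/103 = 0.83847
  stratum 2: (470/1610)²·(1 − 20/470)·92.0²/20 = 34.5306
  stratum 3: (600/1610)²·(1 − 148/600)·141.6²/148 = 14.1743
V̂(ȳ_st) = 49.5434
SE(ȳ_st) = √49.5434 = 7.03871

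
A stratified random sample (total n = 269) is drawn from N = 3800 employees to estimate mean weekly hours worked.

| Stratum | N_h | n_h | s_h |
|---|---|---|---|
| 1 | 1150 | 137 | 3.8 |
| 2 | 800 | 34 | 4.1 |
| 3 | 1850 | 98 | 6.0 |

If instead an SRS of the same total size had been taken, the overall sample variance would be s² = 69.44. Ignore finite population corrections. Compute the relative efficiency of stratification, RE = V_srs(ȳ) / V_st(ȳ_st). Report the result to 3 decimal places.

V̂(ȳ_st) = Σ W_h² s_h²/n_h, with W_h = N_h/N and N = 3800:
  stratum 1: (1150/3800)²·3.8²/137 = 0.00965328
  stratum 2: (800/3800)²·4.1²/34 = 0.021913
  stratum 3: (1850/3800)²·6.0²/98 = 0.0870668
V_st = 0.118633
V_srs = s²/n = 69.44/269 = 0.258141
Relative efficiency = V_srs / V_st = 0.258141/0.118633 = 2.1760

RE ≈ 2.176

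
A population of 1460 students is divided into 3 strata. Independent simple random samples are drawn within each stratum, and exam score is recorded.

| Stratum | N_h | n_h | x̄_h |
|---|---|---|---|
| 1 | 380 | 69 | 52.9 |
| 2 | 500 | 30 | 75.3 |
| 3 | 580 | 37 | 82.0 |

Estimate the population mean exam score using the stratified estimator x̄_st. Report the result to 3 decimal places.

N = Σ N_h = 1460. Stratum weights W_h = N_h/N.
x̄_st = (380·52.9 + 500·75.3 + 580·82.0) / 1460 = 72.13151

x̄_st ≈ 72.132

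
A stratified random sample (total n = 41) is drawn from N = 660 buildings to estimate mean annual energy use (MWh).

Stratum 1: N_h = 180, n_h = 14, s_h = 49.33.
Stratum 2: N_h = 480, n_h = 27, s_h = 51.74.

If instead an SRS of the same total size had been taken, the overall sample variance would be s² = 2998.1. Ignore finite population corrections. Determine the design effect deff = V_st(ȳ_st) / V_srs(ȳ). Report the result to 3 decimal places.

deff ≈ 0.894

V̂(ȳ_st) = Σ W_h² s_h²/n_h, with W_h = N_h/N and N = 660:
  stratum 1: (180/660)²·49.33²/14 = 12.9286
  stratum 2: (480/660)²·51.74²/27 = 52.4425
V_st = 65.3711
V_srs = s²/n = 2998.1/41 = 73.1244
deff = V_st / V_srs = 65.3711/73.1244 = 0.8940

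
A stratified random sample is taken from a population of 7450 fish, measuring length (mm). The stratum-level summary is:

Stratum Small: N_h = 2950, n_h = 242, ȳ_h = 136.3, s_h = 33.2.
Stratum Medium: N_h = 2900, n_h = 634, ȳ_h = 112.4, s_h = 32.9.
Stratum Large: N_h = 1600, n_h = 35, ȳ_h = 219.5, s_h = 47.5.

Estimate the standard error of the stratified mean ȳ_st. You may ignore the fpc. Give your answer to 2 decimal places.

V̂(ȳ_st) = Σ W_h² s_h²/n_h, with W_h = N_h/N and N = 7450:
  stratum Small: (2950/7450)²·33.2²/242 = 0.714155
  stratum Medium: (2900/7450)²·32.9²/634 = 0.258694
  stratum Large: (1600/7450)²·47.5²/35 = 2.97335
V̂(ȳ_st) = 3.9462
SE(ȳ_st) = √3.9462 = 1.98651

SE(ȳ_st) ≈ 1.99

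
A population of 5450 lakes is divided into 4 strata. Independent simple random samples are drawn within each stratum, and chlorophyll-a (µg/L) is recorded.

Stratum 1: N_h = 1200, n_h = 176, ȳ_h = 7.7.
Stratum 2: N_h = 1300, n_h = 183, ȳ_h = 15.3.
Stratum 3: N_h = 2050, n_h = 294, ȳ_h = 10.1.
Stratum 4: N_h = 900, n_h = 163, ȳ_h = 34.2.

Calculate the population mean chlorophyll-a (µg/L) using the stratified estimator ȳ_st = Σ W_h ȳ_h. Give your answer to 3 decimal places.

ȳ_st ≈ 14.792

N = Σ N_h = 5450. Stratum weights W_h = N_h/N.
ȳ_st = (1200·7.7 + 1300·15.3 + 2050·10.1 + 900·34.2) / 5450 = 14.79174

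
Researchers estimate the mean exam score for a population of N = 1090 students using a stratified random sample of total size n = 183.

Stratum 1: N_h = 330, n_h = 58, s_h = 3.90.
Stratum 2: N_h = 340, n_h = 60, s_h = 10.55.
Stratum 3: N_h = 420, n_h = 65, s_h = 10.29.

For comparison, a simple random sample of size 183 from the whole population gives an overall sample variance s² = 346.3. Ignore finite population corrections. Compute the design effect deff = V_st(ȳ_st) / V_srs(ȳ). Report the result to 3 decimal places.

deff ≈ 0.236

V̂(ȳ_st) = Σ W_h² s_h²/n_h, with W_h = N_h/N and N = 1090:
  stratum 1: (330/1090)²·3.90²/58 = 0.0240368
  stratum 2: (340/1090)²·10.55²/60 = 0.180492
  stratum 3: (420/1090)²·10.29²/65 = 0.241859
V_st = 0.446388
V_srs = s²/n = 346.3/183 = 1.89235
deff = V_st / V_srs = 0.446388/1.89235 = 0.2359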